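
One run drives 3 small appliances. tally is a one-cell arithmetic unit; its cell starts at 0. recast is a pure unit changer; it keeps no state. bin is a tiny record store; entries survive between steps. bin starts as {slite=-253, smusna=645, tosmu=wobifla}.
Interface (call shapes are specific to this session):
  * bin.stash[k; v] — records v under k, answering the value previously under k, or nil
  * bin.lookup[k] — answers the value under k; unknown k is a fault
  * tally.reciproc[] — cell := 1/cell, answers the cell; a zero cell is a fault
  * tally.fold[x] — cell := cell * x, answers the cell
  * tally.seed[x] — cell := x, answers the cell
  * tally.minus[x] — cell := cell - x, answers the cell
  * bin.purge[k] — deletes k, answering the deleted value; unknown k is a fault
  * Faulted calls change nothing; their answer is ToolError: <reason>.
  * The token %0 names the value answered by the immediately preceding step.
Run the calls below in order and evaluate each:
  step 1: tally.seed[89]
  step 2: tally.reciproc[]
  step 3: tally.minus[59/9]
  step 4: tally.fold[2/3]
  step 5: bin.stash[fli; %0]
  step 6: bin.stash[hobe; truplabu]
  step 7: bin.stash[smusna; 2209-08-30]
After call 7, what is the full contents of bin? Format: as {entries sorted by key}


Answer: {fli=-10484/2403, hobe=truplabu, slite=-253, smusna=2209-08-30, tosmu=wobifla}

Derivation:
>>> seed x: 89
:: 89
>>> reciproc
:: 1/89
>>> minus x: 59/9
:: -5242/801
>>> fold x: 2/3
:: -10484/2403
>>> stash k: fli v: %0
:: nil
>>> stash k: hobe v: truplabu
:: nil
>>> stash k: smusna v: 2209-08-30
:: 645


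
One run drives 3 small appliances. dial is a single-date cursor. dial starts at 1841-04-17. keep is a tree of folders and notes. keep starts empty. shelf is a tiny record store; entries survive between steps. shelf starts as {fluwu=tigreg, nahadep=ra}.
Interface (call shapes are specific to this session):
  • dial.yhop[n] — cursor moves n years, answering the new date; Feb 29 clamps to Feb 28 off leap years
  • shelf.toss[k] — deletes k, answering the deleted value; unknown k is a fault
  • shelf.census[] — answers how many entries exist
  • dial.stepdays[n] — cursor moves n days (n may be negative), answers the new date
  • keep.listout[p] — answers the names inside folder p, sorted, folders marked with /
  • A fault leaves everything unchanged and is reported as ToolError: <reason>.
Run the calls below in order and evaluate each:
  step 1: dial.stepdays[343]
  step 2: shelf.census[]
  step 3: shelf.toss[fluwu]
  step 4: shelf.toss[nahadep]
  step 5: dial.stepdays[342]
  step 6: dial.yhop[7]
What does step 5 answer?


Answer: 1843-03-03

Derivation:
% 1. dial.stepdays(n='343') == 1842-03-26
% 2. shelf.census() == 2
% 3. shelf.toss(k='fluwu') == tigreg
% 4. shelf.toss(k='nahadep') == ra
% 5. dial.stepdays(n='342') == 1843-03-03
% 6. dial.yhop(n='7') == 1850-03-03


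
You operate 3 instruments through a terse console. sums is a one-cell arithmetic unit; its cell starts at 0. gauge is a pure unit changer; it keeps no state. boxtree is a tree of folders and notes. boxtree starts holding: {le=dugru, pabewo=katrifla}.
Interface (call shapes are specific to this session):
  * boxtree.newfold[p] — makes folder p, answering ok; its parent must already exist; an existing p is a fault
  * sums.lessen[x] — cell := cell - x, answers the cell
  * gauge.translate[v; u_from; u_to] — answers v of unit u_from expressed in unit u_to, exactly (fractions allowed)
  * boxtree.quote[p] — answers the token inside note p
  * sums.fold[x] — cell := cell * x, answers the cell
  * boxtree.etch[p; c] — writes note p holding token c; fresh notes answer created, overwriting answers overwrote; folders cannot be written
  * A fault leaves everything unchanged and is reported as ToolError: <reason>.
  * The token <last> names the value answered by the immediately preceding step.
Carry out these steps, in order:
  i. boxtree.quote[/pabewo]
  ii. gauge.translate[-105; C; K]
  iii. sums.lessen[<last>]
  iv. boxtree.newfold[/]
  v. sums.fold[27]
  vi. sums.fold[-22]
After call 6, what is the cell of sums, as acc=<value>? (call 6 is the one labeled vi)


·→ boxtree.quote(p→/pabewo)
·← katrifla
·→ gauge.translate(v→-105, u_from→C, u_to→K)
·← 3363/20
·→ sums.lessen(x→<last>)
·← -3363/20
·→ boxtree.newfold(p→/)
·← ToolError: exists
·→ sums.fold(x→27)
·← -90801/20
·→ sums.fold(x→-22)
·← 998811/10

Answer: acc=998811/10


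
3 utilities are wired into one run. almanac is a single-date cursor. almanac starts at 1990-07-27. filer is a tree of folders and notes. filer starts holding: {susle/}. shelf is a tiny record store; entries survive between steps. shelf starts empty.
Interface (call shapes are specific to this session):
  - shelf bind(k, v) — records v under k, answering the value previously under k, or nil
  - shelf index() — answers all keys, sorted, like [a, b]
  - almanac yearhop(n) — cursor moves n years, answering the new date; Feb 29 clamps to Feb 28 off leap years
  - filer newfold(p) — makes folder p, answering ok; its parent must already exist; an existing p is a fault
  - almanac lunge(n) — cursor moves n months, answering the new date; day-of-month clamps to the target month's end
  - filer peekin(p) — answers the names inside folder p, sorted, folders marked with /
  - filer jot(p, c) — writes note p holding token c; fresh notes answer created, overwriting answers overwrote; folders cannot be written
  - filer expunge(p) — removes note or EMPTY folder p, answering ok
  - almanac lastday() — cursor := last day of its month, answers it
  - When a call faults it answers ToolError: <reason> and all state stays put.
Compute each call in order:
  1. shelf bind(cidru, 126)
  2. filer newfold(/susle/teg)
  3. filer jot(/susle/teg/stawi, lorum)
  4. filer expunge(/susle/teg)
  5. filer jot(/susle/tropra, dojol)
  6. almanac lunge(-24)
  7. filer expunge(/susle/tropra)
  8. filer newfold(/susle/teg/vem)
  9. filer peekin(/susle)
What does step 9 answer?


I use shelf bind using k=cidru, v=126, which returns nil.
Using filer newfold using p=/susle/teg, → ok.
I invoke filer jot using p=/susle/teg/stawi, c=lorum, yielding created.
Calling filer expunge using p=/susle/teg, — result: ToolError: not empty.
I try filer jot using p=/susle/tropra, c=dojol: created.
I call almanac lunge using n=-24, yielding 1988-07-27.
I use filer expunge using p=/susle/tropra, → ok.
I try filer newfold using p=/susle/teg/vem, giving ok.
Next I call filer peekin using p=/susle, — result: [teg/].

Answer: [teg/]


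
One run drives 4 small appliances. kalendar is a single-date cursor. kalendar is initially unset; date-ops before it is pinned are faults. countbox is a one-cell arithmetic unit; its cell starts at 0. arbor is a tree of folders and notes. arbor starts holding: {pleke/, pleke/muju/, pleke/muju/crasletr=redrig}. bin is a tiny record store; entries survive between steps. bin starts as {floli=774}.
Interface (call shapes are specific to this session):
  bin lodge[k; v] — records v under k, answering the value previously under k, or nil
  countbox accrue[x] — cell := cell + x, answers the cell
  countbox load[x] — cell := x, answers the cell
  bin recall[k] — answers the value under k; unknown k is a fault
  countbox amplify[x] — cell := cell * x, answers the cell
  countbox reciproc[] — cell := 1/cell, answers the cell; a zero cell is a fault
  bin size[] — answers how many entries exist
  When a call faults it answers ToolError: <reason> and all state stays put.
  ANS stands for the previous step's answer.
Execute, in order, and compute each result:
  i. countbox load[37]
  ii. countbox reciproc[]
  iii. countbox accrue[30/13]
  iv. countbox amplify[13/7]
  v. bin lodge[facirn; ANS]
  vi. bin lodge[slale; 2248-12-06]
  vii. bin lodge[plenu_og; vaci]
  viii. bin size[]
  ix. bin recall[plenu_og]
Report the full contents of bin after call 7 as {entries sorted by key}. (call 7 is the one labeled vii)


Answer: {facirn=1123/259, floli=774, plenu_og=vaci, slale=2248-12-06}

Derivation:
Calling countbox load passing 37, and see 37.
Then countbox reciproc, giving 1/37.
I run countbox accrue passing 30/13, and see 1123/481.
Then countbox amplify passing 13/7, which returns 1123/259.
Invoking bin lodge passing facirn, ANS, giving nil.
Using bin lodge passing slale, 2248-12-06: nil.
I run bin lodge passing plenu_og, vaci, yielding nil.
Now I run bin size(), yielding 4.
I run bin recall passing plenu_og, → vaci.


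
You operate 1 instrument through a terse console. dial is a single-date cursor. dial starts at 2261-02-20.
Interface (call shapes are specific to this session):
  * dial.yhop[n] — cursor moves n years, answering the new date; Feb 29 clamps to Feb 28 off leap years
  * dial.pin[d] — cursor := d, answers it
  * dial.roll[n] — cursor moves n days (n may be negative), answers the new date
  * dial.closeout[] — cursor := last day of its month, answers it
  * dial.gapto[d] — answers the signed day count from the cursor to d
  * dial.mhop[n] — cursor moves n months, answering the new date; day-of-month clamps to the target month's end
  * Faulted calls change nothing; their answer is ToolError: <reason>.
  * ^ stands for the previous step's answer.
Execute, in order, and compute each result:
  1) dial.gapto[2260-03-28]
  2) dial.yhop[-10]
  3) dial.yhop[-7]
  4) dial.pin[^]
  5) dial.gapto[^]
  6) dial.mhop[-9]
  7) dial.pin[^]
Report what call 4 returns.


# dial.gapto(2260-03-28) => -329
# dial.yhop(-10) => 2251-02-20
# dial.yhop(-7) => 2244-02-20
# dial.pin(^) => 2244-02-20
# dial.gapto(^) => 0
# dial.mhop(-9) => 2243-05-20
# dial.pin(^) => 2243-05-20

Answer: 2244-02-20


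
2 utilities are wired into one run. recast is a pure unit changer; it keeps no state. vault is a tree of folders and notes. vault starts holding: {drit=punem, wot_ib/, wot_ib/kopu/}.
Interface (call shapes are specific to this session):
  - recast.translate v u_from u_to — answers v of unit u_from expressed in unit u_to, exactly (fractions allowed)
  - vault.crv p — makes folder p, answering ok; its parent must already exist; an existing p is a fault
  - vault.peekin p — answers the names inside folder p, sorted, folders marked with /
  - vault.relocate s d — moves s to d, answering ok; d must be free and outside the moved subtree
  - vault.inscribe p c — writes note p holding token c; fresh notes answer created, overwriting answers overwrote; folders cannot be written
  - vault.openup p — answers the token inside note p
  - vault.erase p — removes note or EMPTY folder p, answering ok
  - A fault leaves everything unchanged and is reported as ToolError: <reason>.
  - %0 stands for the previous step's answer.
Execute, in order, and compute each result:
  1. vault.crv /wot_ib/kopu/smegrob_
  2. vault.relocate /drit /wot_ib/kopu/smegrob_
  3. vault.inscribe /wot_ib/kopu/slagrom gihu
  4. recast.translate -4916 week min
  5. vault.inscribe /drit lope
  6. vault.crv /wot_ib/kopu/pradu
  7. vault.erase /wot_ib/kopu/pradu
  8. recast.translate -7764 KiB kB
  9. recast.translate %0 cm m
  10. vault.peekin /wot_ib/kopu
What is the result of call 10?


Answer: [slagrom, smegrob_/]

Derivation:
I run vault.crv using p: /wot_ib/kopu/smegrob_, which returns ok.
I call vault.relocate using s: /drit, d: /wot_ib/kopu/smegrob_: ToolError: exists.
Then vault.inscribe using p: /wot_ib/kopu/slagrom, c: gihu, and get created.
I call recast.translate using v: -4916, u_from: week, u_to: min, — result: -49553280.
Then vault.inscribe using p: /drit, c: lope: overwrote.
Calling vault.crv using p: /wot_ib/kopu/pradu, yielding ok.
I run vault.erase using p: /wot_ib/kopu/pradu, which returns ok.
I run recast.translate using v: -7764, u_from: KiB, u_to: kB, yielding -993792/125.
Now I run recast.translate using v: %0, u_from: cm, u_to: m, yielding -248448/3125.
Using vault.peekin using p: /wot_ib/kopu, and observe [slagrom, smegrob_/].


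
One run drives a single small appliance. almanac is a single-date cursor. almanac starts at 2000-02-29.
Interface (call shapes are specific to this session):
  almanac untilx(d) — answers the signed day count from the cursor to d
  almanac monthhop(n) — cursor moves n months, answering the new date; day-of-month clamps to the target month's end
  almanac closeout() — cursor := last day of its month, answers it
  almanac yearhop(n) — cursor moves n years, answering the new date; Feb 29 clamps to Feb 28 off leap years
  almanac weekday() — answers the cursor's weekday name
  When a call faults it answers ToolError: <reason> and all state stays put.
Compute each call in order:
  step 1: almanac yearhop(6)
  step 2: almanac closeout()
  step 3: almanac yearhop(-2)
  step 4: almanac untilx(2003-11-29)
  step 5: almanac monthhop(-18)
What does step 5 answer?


Answer: 2002-08-28

Derivation:
# almanac yearhop(n=6) => 2006-02-28
# almanac closeout() => 2006-02-28
# almanac yearhop(n=-2) => 2004-02-28
# almanac untilx(d=2003-11-29) => -91
# almanac monthhop(n=-18) => 2002-08-28


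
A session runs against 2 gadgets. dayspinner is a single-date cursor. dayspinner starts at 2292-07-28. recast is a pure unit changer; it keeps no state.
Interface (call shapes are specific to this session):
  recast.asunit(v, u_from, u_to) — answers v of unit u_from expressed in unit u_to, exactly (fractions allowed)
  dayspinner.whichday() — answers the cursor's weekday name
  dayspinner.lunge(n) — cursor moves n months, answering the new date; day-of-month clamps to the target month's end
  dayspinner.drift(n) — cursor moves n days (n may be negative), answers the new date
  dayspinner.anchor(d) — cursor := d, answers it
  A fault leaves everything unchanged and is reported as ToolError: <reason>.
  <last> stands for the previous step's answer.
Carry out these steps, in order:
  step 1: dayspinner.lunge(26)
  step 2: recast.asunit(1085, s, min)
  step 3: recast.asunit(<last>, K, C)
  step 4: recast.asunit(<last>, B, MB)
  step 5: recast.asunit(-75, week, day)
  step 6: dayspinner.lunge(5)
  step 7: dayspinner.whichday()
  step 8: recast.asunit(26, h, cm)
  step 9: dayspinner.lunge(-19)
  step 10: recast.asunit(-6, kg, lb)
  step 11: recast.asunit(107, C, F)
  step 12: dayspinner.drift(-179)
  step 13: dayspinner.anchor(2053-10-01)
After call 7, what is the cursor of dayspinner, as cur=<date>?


Do: dayspinner.lunge[n→26]
See: 2294-09-28
Do: recast.asunit[v→1085; u_from→s; u_to→min]
See: 217/12
Do: recast.asunit[v→<last>; u_from→K; u_to→C]
See: -3826/15
Do: recast.asunit[v→<last>; u_from→B; u_to→MB]
See: -1913/7500000
Do: recast.asunit[v→-75; u_from→week; u_to→day]
See: -525
Do: dayspinner.lunge[n→5]
See: 2295-02-28
Do: dayspinner.whichday[]
See: Thursday
Do: recast.asunit[v→26; u_from→h; u_to→cm]
See: ToolError: incompatible units
Do: dayspinner.lunge[n→-19]
See: 2293-07-28
Do: recast.asunit[v→-6; u_from→kg; u_to→lb]
See: -600000000/45359237
Do: recast.asunit[v→107; u_from→C; u_to→F]
See: 1123/5
Do: dayspinner.drift[n→-179]
See: 2293-01-30
Do: dayspinner.anchor[d→2053-10-01]
See: 2053-10-01

Answer: cur=2295-02-28


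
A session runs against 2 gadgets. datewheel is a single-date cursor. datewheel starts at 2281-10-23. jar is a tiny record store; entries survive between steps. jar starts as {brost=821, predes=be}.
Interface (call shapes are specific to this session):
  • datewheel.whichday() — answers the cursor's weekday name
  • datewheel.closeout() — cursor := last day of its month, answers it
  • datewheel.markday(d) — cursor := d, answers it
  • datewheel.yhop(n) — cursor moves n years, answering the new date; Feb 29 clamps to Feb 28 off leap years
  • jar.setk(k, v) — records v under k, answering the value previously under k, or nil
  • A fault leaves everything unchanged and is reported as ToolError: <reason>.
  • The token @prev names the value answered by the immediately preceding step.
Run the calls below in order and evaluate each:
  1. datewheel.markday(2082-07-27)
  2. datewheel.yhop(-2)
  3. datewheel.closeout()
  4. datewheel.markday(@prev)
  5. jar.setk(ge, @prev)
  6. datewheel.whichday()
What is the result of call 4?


-> datewheel.markday(d=2082-07-27)
<- 2082-07-27
-> datewheel.yhop(n=-2)
<- 2080-07-27
-> datewheel.closeout()
<- 2080-07-31
-> datewheel.markday(d=@prev)
<- 2080-07-31
-> jar.setk(k=ge, v=@prev)
<- nil
-> datewheel.whichday()
<- Wednesday

Answer: 2080-07-31


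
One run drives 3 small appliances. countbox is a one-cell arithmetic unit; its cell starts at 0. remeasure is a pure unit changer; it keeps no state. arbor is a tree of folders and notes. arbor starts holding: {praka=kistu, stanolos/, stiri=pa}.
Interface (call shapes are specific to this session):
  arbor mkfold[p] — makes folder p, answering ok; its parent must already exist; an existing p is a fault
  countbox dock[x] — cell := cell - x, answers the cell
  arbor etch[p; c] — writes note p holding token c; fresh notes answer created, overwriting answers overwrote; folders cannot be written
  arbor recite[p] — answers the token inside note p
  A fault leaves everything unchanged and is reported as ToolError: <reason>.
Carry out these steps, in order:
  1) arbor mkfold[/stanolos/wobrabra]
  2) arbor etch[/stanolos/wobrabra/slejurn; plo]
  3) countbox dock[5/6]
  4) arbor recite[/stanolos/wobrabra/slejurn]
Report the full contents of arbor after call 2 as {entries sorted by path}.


-- 1. arbor mkfold(p: /stanolos/wobrabra) -> ok
-- 2. arbor etch(p: /stanolos/wobrabra/slejurn, c: plo) -> created
-- 3. countbox dock(x: 5/6) -> -5/6
-- 4. arbor recite(p: /stanolos/wobrabra/slejurn) -> plo

Answer: {praka=kistu, stanolos/, stanolos/wobrabra/, stanolos/wobrabra/slejurn=plo, stiri=pa}


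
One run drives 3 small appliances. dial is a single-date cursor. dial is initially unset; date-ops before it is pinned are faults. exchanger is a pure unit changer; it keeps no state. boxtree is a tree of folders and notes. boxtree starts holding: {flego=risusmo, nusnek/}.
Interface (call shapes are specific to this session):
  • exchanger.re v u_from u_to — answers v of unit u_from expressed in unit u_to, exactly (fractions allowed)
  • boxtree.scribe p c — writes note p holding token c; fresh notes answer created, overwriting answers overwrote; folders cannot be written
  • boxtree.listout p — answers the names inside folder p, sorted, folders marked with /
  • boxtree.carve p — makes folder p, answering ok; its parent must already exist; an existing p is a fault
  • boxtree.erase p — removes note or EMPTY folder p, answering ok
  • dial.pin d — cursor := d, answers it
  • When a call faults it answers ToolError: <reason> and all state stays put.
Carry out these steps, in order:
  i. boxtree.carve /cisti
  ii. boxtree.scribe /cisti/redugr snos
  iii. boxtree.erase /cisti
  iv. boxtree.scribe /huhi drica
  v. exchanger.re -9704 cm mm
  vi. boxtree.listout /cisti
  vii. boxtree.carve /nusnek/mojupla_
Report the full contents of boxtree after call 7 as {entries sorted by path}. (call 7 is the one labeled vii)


Answer: {cisti/, cisti/redugr=snos, flego=risusmo, huhi=drica, nusnek/, nusnek/mojupla_/}

Derivation:
CALL boxtree.carve[/cisti]
RET  ok
CALL boxtree.scribe[/cisti/redugr; snos]
RET  created
CALL boxtree.erase[/cisti]
RET  ToolError: not empty
CALL boxtree.scribe[/huhi; drica]
RET  created
CALL exchanger.re[-9704; cm; mm]
RET  -97040
CALL boxtree.listout[/cisti]
RET  [redugr]
CALL boxtree.carve[/nusnek/mojupla_]
RET  ok


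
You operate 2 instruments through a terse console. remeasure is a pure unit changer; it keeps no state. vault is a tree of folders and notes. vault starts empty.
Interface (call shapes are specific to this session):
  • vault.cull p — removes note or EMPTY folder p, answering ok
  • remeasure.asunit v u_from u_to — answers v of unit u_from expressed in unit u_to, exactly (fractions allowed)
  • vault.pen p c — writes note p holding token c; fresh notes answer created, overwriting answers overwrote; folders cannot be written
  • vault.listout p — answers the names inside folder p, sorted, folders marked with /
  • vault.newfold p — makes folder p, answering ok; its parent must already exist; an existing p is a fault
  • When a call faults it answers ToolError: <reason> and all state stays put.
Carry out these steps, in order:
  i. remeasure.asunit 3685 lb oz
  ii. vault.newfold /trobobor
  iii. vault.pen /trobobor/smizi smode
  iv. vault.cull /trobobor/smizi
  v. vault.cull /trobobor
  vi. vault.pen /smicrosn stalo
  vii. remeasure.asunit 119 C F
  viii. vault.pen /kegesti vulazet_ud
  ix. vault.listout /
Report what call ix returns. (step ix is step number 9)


>> remeasure.asunit(v: 3685, u_from: lb, u_to: oz)
<< 58960
>> vault.newfold(p: /trobobor)
<< ok
>> vault.pen(p: /trobobor/smizi, c: smode)
<< created
>> vault.cull(p: /trobobor/smizi)
<< ok
>> vault.cull(p: /trobobor)
<< ok
>> vault.pen(p: /smicrosn, c: stalo)
<< created
>> remeasure.asunit(v: 119, u_from: C, u_to: F)
<< 1231/5
>> vault.pen(p: /kegesti, c: vulazet_ud)
<< created
>> vault.listout(p: /)
<< [kegesti, smicrosn]

Answer: [kegesti, smicrosn]


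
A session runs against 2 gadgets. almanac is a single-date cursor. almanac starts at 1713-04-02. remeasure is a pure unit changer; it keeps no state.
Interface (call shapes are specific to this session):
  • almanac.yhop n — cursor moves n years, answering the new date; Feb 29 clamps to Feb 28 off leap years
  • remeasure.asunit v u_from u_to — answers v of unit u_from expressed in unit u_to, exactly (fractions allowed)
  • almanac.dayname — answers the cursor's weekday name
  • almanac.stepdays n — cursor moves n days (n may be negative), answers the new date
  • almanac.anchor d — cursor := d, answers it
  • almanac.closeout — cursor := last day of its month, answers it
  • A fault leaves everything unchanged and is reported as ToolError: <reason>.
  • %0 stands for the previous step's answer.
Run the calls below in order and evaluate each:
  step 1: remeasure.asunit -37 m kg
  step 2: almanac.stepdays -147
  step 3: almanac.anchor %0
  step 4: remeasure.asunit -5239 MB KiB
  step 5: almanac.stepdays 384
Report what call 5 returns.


>>> remeasure.asunit -37 m kg
  ToolError: incompatible units
>>> almanac.stepdays -147
  1712-11-06
>>> almanac.anchor %0
  1712-11-06
>>> remeasure.asunit -5239 MB KiB
  -81859375/16
>>> almanac.stepdays 384
  1713-11-25

Answer: 1713-11-25


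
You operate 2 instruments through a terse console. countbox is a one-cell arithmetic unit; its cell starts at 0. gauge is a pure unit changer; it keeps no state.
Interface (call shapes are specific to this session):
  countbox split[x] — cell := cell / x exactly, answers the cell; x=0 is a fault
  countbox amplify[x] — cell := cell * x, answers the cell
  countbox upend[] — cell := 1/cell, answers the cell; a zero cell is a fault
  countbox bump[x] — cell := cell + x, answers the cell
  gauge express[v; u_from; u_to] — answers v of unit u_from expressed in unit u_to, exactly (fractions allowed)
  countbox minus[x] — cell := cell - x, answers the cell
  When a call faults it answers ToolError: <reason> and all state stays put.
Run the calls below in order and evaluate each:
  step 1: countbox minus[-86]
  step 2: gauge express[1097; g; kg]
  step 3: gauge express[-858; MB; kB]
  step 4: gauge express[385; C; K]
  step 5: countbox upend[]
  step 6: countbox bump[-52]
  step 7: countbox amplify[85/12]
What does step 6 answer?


Answer: -4471/86

Derivation:
I call countbox minus on -86, yielding 86.
I call gauge express on 1097, g, kg, — result: 1097/1000.
I use gauge express on -858, MB, kB, and see -858000.
Invoking gauge express on 385, C, K, → 13163/20.
Invoking countbox upend, which returns 1/86.
Then countbox bump on -52: -4471/86.
Invoking countbox amplify on 85/12, which returns -380035/1032.


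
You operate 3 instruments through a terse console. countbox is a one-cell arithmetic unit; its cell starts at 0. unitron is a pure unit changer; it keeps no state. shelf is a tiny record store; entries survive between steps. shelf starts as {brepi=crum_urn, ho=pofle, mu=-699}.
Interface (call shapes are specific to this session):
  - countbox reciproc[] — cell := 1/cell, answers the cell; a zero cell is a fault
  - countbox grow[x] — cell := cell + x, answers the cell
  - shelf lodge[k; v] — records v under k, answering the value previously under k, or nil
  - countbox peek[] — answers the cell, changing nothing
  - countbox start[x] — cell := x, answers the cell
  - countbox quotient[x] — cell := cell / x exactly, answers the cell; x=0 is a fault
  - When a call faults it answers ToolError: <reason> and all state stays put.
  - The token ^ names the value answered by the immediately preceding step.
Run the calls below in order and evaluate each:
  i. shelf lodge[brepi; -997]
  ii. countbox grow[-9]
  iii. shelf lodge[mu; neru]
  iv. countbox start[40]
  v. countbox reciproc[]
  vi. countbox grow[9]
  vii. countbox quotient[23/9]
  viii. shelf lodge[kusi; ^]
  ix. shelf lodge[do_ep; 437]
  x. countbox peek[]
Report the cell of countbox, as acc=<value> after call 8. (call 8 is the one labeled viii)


Answer: acc=3249/920

Derivation:
I call shelf lodge passing k=brepi, v=-997, — result: crum_urn.
I run countbox grow passing x=-9, → -9.
Next I call shelf lodge passing k=mu, v=neru, which returns -699.
Using countbox start passing x=40, which returns 40.
I call countbox reciproc, and see 1/40.
I use countbox grow passing x=9, giving 361/40.
Then countbox quotient passing x=23/9, and observe 3249/920.
Then shelf lodge passing k=kusi, v=^, and observe nil.
Then shelf lodge passing k=do_ep, v=437, and observe nil.
Calling countbox peek(), and get 3249/920.


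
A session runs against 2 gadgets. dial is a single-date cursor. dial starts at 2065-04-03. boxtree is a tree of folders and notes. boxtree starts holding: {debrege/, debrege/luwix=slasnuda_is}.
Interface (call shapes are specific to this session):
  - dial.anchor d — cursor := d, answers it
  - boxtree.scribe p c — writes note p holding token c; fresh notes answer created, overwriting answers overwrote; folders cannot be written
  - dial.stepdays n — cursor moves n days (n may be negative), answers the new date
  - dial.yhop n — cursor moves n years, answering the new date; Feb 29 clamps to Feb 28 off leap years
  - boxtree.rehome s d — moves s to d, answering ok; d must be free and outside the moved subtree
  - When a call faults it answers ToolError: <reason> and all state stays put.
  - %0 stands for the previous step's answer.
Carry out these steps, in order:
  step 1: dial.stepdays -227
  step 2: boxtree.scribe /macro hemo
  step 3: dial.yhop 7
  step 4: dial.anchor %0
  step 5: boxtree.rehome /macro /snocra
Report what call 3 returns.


Answer: 2071-08-19

Derivation:
Do: dial.stepdays[n='-227']
See: 2064-08-19
Do: boxtree.scribe[p='/macro'; c='hemo']
See: created
Do: dial.yhop[n='7']
See: 2071-08-19
Do: dial.anchor[d='%0']
See: 2071-08-19
Do: boxtree.rehome[s='/macro'; d='/snocra']
See: ok


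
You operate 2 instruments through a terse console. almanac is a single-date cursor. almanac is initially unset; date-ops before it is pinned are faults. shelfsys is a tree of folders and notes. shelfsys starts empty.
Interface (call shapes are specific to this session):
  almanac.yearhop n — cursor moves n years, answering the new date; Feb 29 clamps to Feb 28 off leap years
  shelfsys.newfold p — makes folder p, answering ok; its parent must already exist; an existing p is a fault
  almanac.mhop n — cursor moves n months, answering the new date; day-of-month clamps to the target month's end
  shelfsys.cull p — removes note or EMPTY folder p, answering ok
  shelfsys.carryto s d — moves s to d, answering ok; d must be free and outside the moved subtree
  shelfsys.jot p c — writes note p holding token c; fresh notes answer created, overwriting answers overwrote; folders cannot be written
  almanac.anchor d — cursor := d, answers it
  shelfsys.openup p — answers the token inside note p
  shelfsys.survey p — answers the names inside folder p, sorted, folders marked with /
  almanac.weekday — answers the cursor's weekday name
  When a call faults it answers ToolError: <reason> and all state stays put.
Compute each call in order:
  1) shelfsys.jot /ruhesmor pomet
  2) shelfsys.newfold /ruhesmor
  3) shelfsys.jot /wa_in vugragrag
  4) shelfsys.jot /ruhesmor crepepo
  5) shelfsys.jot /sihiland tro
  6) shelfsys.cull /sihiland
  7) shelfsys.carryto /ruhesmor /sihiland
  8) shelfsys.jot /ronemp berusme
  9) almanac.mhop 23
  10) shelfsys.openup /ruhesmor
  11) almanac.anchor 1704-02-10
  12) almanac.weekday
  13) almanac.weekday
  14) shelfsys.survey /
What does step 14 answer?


I run shelfsys.jot with /ruhesmor, pomet, which returns created.
Using shelfsys.newfold with /ruhesmor, → ToolError: exists.
I run shelfsys.jot with /wa_in, vugragrag, yielding created.
I run shelfsys.jot with /ruhesmor, crepepo, and observe overwrote.
I run shelfsys.jot with /sihiland, tro, and get created.
Invoking shelfsys.cull with /sihiland, giving ok.
I invoke shelfsys.carryto with /ruhesmor, /sihiland, — result: ok.
Calling shelfsys.jot with /ronemp, berusme, and observe created.
I call almanac.mhop with 23: ToolError: no date set.
Now I run shelfsys.openup with /ruhesmor, — result: ToolError: not found.
Next I call almanac.anchor with 1704-02-10, giving 1704-02-10.
Now I run almanac.weekday(), giving Sunday.
Next I call almanac.weekday, → Sunday.
I invoke shelfsys.survey with /, which returns [ronemp, sihiland, wa_in].

Answer: [ronemp, sihiland, wa_in]


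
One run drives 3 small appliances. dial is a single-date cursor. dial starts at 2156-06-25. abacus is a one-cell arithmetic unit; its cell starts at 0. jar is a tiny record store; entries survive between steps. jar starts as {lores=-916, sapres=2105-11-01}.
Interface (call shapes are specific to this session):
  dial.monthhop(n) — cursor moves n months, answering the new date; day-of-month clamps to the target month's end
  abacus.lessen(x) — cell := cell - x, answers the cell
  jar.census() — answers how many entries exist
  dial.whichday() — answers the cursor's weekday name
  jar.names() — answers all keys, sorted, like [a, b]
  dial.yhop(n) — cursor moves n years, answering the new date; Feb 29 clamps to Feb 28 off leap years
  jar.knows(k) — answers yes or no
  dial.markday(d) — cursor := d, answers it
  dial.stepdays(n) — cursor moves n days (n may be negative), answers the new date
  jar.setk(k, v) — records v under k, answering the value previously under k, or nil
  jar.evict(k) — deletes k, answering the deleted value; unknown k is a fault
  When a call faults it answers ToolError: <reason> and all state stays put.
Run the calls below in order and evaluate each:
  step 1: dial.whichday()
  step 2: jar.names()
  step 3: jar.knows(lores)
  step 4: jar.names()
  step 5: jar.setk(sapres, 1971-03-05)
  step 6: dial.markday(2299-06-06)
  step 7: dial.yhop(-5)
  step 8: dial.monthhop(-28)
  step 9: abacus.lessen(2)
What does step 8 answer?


Answer: 2292-02-06

Derivation:
CALL whichday[]
RET  Friday
CALL names[]
RET  [lores, sapres]
CALL knows[lores]
RET  yes
CALL names[]
RET  [lores, sapres]
CALL setk[sapres; 1971-03-05]
RET  2105-11-01
CALL markday[2299-06-06]
RET  2299-06-06
CALL yhop[-5]
RET  2294-06-06
CALL monthhop[-28]
RET  2292-02-06
CALL lessen[2]
RET  -2


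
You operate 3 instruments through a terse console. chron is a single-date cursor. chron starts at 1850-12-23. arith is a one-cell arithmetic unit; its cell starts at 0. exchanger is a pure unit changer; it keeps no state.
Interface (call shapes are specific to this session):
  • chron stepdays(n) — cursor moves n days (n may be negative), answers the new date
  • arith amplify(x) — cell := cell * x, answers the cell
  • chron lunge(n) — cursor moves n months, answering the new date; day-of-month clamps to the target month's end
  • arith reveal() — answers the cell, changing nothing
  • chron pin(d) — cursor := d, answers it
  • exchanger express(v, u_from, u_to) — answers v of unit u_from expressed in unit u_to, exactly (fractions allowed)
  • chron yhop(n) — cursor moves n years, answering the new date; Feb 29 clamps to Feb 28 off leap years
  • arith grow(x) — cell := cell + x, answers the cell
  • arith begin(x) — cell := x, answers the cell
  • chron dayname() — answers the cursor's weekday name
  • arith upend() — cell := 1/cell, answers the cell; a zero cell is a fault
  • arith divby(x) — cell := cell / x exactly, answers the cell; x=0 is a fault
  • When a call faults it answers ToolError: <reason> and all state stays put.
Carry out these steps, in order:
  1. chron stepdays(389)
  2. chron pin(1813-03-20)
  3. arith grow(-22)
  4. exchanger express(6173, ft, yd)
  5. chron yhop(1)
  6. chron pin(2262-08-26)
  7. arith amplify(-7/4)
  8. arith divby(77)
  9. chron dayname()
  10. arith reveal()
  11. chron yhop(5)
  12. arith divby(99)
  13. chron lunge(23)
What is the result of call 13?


Answer: 2269-07-26

Derivation:
% chron stepdays n='389'
= 1852-01-16
% chron pin d='1813-03-20'
= 1813-03-20
% arith grow x='-22'
= -22
% exchanger express v='6173' u_from='ft' u_to='yd'
= 6173/3
% chron yhop n='1'
= 1814-03-20
% chron pin d='2262-08-26'
= 2262-08-26
% arith amplify x='-7/4'
= 77/2
% arith divby x='77'
= 1/2
% chron dayname
= Tuesday
% arith reveal
= 1/2
% chron yhop n='5'
= 2267-08-26
% arith divby x='99'
= 1/198
% chron lunge n='23'
= 2269-07-26


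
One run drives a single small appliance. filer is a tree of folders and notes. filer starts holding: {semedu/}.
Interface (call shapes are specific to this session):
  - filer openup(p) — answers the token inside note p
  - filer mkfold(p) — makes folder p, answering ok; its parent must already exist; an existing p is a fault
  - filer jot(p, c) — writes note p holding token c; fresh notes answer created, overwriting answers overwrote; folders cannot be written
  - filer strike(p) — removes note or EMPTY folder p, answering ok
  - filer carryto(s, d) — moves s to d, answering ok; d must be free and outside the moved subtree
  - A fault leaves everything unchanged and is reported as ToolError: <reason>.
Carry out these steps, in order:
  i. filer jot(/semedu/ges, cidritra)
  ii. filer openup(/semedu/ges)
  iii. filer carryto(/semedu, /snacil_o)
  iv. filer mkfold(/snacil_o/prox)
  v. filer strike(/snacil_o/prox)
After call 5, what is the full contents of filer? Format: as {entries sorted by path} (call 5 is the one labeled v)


-- filer jot(p=/semedu/ges, c=cidritra) => created
-- filer openup(p=/semedu/ges) => cidritra
-- filer carryto(s=/semedu, d=/snacil_o) => ok
-- filer mkfold(p=/snacil_o/prox) => ok
-- filer strike(p=/snacil_o/prox) => ok

Answer: {snacil_o/, snacil_o/ges=cidritra}


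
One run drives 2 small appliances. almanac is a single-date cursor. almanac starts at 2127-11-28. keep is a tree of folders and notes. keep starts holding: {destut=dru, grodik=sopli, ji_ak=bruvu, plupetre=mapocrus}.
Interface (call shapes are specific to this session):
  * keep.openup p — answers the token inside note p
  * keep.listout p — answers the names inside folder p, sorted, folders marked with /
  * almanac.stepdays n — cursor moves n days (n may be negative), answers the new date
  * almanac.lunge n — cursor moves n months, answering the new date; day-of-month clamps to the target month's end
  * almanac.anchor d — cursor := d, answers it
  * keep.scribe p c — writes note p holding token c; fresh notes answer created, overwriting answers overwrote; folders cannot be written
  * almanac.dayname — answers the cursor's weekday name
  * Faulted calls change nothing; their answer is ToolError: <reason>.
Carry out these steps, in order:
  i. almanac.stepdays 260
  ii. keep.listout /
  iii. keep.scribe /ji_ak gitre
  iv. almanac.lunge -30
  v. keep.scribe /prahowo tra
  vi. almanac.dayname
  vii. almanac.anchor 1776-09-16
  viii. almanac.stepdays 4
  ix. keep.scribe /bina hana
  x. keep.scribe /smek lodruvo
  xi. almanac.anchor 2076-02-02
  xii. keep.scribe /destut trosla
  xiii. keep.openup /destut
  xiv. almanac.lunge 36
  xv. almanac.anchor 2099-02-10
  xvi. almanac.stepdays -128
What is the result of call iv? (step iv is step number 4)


Answer: 2126-02-14

Derivation:
Invoking almanac.stepdays using n: 260, giving 2128-08-14.
Now I run keep.listout using p: /, and get [destut, grodik, ji_ak, plupetre].
Then keep.scribe using p: /ji_ak, c: gitre, and observe overwrote.
Then almanac.lunge using n: -30, and get 2126-02-14.
Invoking keep.scribe using p: /prahowo, c: tra, → created.
I call almanac.dayname(), and observe Thursday.
Next I call almanac.anchor using d: 1776-09-16, and see 1776-09-16.
I invoke almanac.stepdays using n: 4, and see 1776-09-20.
Then keep.scribe using p: /bina, c: hana, and see created.
Next I call keep.scribe using p: /smek, c: lodruvo, which returns created.
Now I run almanac.anchor using d: 2076-02-02: 2076-02-02.
I invoke keep.scribe using p: /destut, c: trosla: overwrote.
Using keep.openup using p: /destut: trosla.
Invoking almanac.lunge using n: 36, → 2079-02-02.
Then almanac.anchor using d: 2099-02-10, — result: 2099-02-10.
I try almanac.stepdays using n: -128, which returns 2098-10-05.


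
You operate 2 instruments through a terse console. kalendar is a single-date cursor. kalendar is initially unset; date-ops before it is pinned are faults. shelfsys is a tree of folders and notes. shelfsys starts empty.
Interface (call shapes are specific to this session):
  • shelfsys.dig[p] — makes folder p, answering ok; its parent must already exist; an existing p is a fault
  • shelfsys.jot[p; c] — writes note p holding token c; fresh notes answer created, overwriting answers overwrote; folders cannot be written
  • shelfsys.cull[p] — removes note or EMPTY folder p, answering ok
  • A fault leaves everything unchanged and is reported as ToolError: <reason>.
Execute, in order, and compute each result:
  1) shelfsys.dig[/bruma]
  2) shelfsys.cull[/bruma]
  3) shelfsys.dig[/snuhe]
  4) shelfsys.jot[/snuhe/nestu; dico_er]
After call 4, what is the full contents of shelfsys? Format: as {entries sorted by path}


==> dig(p=/bruma)
<== ok
==> cull(p=/bruma)
<== ok
==> dig(p=/snuhe)
<== ok
==> jot(p=/snuhe/nestu, c=dico_er)
<== created

Answer: {snuhe/, snuhe/nestu=dico_er}


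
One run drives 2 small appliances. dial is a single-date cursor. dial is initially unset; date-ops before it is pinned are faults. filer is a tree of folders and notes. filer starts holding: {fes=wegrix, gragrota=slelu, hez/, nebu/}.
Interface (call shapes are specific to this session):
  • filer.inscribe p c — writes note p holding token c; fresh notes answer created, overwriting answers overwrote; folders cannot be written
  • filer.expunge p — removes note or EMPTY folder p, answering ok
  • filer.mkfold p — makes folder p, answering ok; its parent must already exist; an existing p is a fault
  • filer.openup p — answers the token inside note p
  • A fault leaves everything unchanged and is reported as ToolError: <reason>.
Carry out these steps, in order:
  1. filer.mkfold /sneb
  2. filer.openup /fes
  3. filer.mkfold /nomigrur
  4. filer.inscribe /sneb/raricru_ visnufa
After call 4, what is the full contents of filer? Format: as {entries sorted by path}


Do: filer.mkfold[p: /sneb]
See: ok
Do: filer.openup[p: /fes]
See: wegrix
Do: filer.mkfold[p: /nomigrur]
See: ok
Do: filer.inscribe[p: /sneb/raricru_; c: visnufa]
See: created

Answer: {fes=wegrix, gragrota=slelu, hez/, nebu/, nomigrur/, sneb/, sneb/raricru_=visnufa}


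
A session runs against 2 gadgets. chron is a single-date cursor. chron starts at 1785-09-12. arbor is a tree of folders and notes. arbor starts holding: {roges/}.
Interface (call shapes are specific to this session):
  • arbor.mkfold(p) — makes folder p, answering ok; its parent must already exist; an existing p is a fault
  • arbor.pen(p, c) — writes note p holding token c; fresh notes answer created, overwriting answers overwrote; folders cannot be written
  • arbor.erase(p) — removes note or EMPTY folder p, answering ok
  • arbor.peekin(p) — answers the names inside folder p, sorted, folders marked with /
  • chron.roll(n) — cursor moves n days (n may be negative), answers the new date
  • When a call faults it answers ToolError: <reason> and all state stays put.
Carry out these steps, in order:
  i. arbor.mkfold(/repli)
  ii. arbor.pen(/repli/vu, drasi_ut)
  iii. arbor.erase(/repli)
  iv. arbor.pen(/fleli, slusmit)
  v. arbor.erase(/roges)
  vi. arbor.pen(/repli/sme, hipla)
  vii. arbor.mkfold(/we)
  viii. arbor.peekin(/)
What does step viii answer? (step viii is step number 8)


Answer: [fleli, repli/, we/]

Derivation:
[in] mkfold p: /repli
:: ok
[in] pen p: /repli/vu c: drasi_ut
:: created
[in] erase p: /repli
:: ToolError: not empty
[in] pen p: /fleli c: slusmit
:: created
[in] erase p: /roges
:: ok
[in] pen p: /repli/sme c: hipla
:: created
[in] mkfold p: /we
:: ok
[in] peekin p: /
:: [fleli, repli/, we/]
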